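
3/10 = 0.30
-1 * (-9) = 9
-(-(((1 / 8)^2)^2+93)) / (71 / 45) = 17141805 / 290816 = 58.94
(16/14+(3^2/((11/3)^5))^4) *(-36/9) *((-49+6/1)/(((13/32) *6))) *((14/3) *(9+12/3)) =29622528658267542029875840/6054749954393040082809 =4892.44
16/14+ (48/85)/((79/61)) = 74216/47005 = 1.58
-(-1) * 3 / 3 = 1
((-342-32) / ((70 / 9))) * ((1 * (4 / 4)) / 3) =-561 / 35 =-16.03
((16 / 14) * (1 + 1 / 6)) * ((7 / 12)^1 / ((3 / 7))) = 49 / 27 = 1.81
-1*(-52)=52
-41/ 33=-1.24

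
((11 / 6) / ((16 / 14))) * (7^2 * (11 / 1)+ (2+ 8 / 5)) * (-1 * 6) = -208901 / 40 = -5222.52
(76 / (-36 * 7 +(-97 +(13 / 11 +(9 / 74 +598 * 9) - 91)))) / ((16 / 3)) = 7733 / 2682566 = 0.00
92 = 92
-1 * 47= -47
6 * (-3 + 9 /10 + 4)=57 /5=11.40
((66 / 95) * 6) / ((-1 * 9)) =-44 / 95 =-0.46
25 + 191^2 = 36506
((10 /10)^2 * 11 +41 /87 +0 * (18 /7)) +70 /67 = 72956 /5829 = 12.52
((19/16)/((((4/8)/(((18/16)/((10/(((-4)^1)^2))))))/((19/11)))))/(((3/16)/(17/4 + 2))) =5415/22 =246.14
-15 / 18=-5 / 6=-0.83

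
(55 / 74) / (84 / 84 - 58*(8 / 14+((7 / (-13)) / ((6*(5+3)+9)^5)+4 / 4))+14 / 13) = -3011468745285 / 360876844816582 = -0.01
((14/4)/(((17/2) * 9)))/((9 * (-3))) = -7/4131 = -0.00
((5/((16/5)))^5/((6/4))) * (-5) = -48828125/1572864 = -31.04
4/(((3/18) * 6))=4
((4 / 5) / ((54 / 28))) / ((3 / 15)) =56 / 27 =2.07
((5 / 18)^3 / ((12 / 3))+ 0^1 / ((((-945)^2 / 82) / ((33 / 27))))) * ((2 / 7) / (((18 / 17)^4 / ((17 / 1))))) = 177482125 / 8571080448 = 0.02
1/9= 0.11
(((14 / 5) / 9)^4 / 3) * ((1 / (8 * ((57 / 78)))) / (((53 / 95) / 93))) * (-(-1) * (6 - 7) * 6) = -7740824 / 14488875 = -0.53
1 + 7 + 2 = 10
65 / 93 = 0.70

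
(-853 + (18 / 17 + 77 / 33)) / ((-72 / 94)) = 1018255 / 918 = 1109.21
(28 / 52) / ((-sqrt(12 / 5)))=-7 * sqrt(15) / 78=-0.35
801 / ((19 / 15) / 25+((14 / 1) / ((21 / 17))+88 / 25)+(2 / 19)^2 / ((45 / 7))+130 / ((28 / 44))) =2277142875 / 623133859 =3.65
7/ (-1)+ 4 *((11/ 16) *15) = 137/ 4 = 34.25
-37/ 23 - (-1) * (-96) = -2245/ 23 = -97.61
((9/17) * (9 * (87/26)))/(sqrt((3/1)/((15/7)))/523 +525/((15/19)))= 915590459925/38189230010308 - 3685581 * sqrt(35)/267324610072156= 0.02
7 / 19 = 0.37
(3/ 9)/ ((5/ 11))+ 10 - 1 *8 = 41/ 15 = 2.73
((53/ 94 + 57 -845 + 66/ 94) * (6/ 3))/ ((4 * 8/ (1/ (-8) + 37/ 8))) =-665577/ 3008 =-221.27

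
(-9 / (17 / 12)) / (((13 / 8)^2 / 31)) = -214272 / 2873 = -74.58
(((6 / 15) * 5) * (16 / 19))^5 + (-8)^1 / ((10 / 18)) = -10506968 / 12380495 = -0.85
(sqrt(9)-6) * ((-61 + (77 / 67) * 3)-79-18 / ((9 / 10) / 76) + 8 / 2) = 332163 / 67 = 4957.66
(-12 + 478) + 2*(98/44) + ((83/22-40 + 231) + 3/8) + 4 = 58925/88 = 669.60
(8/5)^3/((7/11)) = 5632/875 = 6.44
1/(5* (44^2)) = 1/9680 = 0.00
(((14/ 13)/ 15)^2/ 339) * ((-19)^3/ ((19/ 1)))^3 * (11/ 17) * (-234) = 202861838872/ 1872975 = 108309.96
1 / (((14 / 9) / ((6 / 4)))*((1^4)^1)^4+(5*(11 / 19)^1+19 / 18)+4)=1026 / 9221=0.11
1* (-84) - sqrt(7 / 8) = -84 - sqrt(14) / 4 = -84.94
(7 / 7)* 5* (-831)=-4155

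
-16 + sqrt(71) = -7.57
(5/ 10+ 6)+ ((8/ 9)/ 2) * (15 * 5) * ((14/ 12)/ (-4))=-3.22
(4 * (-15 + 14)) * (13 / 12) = -4.33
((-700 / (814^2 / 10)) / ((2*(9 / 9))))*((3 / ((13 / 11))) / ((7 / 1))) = -375 / 195767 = -0.00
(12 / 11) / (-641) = -12 / 7051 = -0.00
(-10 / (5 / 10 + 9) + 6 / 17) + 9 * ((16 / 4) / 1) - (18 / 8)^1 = 42701 / 1292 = 33.05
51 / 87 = 17 / 29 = 0.59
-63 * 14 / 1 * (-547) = 482454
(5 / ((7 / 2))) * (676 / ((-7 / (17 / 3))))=-114920 / 147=-781.77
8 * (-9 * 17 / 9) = -136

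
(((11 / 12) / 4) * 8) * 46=253 / 3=84.33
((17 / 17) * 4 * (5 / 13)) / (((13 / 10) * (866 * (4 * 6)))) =25 / 439062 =0.00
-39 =-39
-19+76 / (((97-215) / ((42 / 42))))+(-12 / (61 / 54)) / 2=-89815 / 3599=-24.96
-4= -4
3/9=1/3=0.33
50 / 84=25 / 42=0.60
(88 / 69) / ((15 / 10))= 176 / 207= 0.85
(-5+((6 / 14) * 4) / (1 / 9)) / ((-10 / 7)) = -73 / 10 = -7.30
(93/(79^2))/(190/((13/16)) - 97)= 403/3700913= 0.00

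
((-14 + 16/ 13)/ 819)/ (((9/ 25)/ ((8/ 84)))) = -8300/ 2012283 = -0.00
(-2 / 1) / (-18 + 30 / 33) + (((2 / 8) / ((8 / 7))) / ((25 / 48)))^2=34477 / 117500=0.29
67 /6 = 11.17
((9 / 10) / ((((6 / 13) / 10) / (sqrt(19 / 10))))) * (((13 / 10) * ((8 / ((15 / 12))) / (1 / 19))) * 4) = 154128 * sqrt(190) / 125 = 16996.06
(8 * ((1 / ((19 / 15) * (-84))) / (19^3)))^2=100 / 832194589009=0.00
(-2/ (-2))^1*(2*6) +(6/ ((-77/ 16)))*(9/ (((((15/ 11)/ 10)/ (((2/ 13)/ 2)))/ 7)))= -420/ 13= -32.31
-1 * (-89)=89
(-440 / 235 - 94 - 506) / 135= -28288 / 6345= -4.46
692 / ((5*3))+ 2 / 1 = 722 / 15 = 48.13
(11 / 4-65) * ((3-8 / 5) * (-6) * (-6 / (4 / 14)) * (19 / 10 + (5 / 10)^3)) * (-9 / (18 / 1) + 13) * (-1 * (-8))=-8894529 / 4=-2223632.25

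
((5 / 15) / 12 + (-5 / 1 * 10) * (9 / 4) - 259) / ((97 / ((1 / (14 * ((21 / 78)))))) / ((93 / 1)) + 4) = -125333 / 2676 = -46.84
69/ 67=1.03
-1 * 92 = -92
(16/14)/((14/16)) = 64/49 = 1.31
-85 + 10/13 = -1095/13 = -84.23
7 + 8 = 15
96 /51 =32 /17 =1.88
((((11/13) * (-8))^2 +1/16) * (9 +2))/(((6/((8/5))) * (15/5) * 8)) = 1364803/243360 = 5.61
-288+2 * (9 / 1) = -270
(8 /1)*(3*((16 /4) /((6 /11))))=176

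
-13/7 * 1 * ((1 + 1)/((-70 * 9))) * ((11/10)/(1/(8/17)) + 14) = 16042/187425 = 0.09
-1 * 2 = -2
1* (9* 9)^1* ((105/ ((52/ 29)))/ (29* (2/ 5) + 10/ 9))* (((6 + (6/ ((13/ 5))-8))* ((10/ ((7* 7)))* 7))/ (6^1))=2642625/ 96668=27.34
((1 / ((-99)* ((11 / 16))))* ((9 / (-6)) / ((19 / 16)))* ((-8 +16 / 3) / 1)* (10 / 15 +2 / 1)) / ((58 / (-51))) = 69632 / 600039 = 0.12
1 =1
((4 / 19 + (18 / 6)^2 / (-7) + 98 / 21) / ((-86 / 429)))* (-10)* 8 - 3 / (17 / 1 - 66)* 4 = 57387124 / 40033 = 1433.50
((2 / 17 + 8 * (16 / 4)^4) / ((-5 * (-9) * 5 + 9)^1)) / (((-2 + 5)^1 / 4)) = 23212 / 1989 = 11.67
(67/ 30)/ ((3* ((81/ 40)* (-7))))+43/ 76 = 199061/ 387828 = 0.51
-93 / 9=-31 / 3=-10.33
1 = 1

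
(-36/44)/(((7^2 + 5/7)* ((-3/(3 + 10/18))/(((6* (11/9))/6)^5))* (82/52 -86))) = -0.00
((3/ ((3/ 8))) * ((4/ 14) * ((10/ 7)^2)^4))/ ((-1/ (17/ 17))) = -1600000000/ 40353607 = -39.65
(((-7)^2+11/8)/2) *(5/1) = 2015/16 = 125.94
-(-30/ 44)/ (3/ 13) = 65/ 22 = 2.95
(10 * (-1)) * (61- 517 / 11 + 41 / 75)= -2182 / 15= -145.47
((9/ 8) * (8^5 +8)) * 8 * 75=22123800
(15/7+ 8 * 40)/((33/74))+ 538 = 1260.38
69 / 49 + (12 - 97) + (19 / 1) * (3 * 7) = 15455 / 49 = 315.41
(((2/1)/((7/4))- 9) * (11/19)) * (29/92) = -1.43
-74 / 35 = -2.11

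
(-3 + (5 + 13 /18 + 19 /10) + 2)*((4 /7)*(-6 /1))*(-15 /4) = 85.14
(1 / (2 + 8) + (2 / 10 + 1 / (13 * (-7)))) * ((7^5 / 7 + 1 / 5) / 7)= 1578789 / 15925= 99.14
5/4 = 1.25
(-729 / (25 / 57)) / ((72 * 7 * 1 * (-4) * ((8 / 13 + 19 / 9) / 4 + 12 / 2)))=540189 / 4377800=0.12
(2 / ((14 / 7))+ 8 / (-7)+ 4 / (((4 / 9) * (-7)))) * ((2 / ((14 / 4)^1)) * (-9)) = 360 / 49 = 7.35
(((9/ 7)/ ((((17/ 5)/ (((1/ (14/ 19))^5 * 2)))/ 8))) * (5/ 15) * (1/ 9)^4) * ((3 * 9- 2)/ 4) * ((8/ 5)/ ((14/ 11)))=680927225/ 61237010394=0.01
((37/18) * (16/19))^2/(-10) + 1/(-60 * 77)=-13502611/45031140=-0.30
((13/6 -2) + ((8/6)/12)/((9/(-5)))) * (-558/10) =-527/90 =-5.86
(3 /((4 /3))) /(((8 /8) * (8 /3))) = 27 /32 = 0.84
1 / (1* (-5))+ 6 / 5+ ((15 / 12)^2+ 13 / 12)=175 / 48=3.65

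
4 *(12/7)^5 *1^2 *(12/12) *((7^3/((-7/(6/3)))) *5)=-29018.31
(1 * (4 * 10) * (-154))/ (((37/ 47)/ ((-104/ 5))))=6022016/ 37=162757.19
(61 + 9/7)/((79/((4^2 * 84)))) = 83712/79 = 1059.65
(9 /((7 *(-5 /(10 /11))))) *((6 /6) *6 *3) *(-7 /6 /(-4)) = -1.23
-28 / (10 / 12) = -168 / 5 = -33.60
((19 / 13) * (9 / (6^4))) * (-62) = -589 / 936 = -0.63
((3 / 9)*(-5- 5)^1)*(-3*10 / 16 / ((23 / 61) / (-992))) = -378200 / 23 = -16443.48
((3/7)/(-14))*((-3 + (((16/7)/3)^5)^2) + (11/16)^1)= 599563410149021/8718017791273056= 0.07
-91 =-91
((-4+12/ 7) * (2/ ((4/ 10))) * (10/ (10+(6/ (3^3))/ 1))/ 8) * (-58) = 13050/ 161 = 81.06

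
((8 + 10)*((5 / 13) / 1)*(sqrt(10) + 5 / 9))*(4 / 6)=100 / 39 + 60*sqrt(10) / 13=17.16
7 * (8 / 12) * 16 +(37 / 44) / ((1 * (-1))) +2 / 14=68347 / 924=73.97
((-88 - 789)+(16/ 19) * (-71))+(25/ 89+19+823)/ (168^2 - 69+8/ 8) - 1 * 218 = -54980176547/ 47611796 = -1154.76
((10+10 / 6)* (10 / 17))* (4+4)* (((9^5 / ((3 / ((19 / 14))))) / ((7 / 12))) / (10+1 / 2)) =199454400 / 833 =239441.06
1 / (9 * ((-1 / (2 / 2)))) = -1 / 9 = -0.11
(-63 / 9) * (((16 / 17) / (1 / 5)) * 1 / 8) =-70 / 17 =-4.12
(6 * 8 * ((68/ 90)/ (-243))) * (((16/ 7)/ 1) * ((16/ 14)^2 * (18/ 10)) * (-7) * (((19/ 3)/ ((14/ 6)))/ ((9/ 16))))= 27.09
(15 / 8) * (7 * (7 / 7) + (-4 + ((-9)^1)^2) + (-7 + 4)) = 151.88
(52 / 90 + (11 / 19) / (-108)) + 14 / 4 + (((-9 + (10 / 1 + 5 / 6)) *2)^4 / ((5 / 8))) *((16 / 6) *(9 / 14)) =35899393 / 71820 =499.85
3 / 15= 1 / 5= 0.20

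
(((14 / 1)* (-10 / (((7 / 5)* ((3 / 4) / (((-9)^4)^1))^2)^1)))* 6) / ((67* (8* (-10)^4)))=-8566.51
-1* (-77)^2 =-5929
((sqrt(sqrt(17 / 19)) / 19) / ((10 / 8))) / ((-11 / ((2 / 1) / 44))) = -2*17^(1 / 4)*19^(3 / 4) / 218405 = -0.00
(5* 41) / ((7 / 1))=205 / 7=29.29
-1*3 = -3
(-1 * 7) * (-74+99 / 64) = 32459 / 64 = 507.17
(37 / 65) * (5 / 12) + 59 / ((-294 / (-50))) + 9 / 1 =49103 / 2548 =19.27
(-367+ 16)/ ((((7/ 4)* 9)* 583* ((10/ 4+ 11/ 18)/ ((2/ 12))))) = -117/ 57134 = -0.00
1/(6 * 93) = 1/558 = 0.00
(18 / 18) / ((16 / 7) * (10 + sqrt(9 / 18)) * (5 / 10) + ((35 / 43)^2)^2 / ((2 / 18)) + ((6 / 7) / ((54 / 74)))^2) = 3085667940829956542109 / 51591422448866428041673 -105213578933278700892 * sqrt(2) / 51591422448866428041673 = 0.06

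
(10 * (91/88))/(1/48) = 5460/11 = 496.36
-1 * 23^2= -529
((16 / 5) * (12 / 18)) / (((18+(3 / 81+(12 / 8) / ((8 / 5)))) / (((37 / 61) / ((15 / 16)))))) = 909312 / 12500425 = 0.07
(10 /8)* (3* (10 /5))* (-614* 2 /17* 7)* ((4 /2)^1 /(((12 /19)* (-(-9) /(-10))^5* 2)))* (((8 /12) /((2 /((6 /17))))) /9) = 20415500000 /153586449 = 132.93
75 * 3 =225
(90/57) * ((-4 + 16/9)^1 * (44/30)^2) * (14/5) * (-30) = 108416/171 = 634.01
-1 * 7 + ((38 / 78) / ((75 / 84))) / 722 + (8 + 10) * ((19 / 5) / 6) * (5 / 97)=-11521192 / 1796925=-6.41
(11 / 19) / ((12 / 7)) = 77 / 228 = 0.34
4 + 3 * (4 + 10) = 46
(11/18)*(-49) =-539/18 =-29.94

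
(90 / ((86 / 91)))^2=9069.24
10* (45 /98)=225 /49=4.59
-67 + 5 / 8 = -531 / 8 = -66.38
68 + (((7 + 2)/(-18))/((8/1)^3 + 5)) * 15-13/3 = 197449/3102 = 63.65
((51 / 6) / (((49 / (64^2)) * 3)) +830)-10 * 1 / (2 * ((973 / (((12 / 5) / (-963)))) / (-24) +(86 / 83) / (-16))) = 6775805423458 / 6351266271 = 1066.84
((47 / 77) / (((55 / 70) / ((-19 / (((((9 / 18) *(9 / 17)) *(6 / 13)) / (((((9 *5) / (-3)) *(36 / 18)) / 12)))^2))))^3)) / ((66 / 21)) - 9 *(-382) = -201291965981972570516885363 / 998311314783024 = -201632459735.99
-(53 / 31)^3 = -148877 / 29791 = -5.00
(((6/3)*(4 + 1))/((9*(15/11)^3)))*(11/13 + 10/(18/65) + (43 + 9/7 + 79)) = 349358218/4975425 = 70.22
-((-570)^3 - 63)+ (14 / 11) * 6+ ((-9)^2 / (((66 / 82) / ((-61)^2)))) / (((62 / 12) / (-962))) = 39375120603 / 341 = 115469561.89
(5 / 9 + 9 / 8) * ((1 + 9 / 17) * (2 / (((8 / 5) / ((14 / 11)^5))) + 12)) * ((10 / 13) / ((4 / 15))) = 16280575 / 135762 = 119.92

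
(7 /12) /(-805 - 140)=-1 /1620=-0.00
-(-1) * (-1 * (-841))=841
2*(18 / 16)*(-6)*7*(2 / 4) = -189 / 4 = -47.25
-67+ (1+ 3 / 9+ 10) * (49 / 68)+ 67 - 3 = 31 / 6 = 5.17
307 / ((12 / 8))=614 / 3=204.67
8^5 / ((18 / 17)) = 278528 / 9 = 30947.56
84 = 84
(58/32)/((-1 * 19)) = -29/304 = -0.10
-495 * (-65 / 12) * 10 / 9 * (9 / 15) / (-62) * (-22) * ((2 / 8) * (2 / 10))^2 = 1573 / 992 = 1.59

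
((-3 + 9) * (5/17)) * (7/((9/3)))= 70/17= 4.12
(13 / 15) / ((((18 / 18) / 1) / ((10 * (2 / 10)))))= 26 / 15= 1.73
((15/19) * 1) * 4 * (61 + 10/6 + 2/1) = 3880/19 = 204.21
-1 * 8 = -8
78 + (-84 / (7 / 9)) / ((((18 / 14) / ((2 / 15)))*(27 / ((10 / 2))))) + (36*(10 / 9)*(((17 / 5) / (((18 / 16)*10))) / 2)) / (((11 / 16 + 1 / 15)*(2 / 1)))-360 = -1368686 / 4887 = -280.07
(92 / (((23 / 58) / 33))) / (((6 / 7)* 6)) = 4466 / 3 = 1488.67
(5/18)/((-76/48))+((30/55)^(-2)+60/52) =38587/8892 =4.34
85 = 85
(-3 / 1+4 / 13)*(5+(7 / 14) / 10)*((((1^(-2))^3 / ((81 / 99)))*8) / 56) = -1111 / 468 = -2.37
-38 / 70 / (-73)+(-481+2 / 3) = -3681698 / 7665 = -480.33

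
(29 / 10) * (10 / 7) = 29 / 7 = 4.14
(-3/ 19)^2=9/ 361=0.02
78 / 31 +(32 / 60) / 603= 705758 / 280395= 2.52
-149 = -149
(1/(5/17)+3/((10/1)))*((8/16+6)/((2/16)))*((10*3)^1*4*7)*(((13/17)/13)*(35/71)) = 5656560/1207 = 4686.46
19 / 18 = 1.06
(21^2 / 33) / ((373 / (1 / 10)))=147 / 41030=0.00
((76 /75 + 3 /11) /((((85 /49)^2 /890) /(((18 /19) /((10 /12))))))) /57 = 5441376696 /717261875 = 7.59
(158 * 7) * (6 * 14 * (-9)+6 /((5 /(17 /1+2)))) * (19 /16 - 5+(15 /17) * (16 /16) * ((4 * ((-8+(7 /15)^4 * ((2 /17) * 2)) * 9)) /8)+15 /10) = 19939504007969 /722500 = 27597929.42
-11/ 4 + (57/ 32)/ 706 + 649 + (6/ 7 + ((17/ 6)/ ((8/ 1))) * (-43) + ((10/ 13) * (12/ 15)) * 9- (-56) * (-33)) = -7466398987/ 6167616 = -1210.58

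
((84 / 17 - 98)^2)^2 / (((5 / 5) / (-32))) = -200436077445632 / 83521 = -2399828515.53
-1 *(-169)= 169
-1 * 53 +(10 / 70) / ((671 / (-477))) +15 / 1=-178963 / 4697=-38.10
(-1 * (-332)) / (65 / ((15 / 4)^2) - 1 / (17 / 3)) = 253980 / 3401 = 74.68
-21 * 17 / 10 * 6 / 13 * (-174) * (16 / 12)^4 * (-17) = -30037504 / 195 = -154038.48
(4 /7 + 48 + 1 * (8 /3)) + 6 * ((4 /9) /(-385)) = 19724 /385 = 51.23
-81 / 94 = -0.86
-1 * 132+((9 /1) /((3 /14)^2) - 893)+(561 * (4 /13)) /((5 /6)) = -40421 /65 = -621.86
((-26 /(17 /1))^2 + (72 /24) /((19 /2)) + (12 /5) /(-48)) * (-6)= -858207 /54910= -15.63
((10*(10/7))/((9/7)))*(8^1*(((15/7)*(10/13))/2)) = 20000/273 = 73.26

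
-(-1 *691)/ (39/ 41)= 28331/ 39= 726.44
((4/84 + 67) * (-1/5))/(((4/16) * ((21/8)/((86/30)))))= -58.58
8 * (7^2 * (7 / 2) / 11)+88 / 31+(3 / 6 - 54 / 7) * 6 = 201177 / 2387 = 84.28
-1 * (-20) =20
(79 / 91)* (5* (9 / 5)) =711 / 91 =7.81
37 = 37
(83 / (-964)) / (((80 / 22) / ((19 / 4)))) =-17347 / 154240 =-0.11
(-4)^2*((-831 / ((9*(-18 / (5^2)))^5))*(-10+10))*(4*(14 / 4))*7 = 0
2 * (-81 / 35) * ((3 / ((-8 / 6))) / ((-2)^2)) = 2.60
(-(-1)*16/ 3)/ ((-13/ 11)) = -176/ 39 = -4.51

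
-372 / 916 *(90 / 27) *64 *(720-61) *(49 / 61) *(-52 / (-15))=-6662795776 / 41907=-158990.04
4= 4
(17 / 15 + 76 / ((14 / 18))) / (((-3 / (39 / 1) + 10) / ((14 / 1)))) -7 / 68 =18336527 / 131580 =139.36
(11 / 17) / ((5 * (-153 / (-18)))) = 22 / 1445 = 0.02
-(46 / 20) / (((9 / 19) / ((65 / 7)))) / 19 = -299 / 126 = -2.37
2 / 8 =0.25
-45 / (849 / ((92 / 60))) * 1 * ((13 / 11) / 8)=-299 / 24904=-0.01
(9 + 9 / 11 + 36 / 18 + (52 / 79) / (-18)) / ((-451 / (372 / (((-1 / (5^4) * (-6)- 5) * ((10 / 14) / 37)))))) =369912088000 / 3667186083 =100.87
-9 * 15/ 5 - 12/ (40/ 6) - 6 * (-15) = 306/ 5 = 61.20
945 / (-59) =-945 / 59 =-16.02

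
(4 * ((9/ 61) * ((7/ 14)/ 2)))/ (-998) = -9/ 60878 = -0.00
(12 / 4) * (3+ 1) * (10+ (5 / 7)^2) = 6180 / 49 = 126.12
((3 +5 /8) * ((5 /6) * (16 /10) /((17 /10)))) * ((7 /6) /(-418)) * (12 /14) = -145 /21318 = -0.01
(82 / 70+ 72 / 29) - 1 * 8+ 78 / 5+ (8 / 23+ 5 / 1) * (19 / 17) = 6838448 / 396865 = 17.23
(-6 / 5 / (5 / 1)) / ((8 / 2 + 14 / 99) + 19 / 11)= -594 / 14525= -0.04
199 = 199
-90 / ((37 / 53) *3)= -1590 / 37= -42.97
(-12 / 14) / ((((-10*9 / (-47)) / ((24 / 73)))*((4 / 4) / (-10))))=752 / 511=1.47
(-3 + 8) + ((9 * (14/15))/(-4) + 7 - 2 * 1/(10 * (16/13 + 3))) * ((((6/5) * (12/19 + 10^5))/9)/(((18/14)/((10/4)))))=17749667473/141075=125817.24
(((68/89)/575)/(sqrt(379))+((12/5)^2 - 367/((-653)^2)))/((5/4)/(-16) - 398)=-3929198144/271590552325 - 4352 * sqrt(379)/494134695025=-0.01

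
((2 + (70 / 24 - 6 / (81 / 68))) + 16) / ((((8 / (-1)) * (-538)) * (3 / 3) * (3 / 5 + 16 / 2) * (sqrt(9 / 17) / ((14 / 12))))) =60025 * sqrt(17) / 359779968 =0.00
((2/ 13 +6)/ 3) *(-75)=-2000/ 13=-153.85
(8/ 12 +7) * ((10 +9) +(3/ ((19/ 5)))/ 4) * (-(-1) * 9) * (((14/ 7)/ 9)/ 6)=49.06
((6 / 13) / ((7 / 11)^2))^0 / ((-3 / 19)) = -19 / 3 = -6.33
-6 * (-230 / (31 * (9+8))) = 1380 / 527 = 2.62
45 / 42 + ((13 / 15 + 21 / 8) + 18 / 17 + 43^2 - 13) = 26298361 / 14280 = 1841.62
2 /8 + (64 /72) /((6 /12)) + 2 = 145 /36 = 4.03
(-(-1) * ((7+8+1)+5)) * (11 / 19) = 12.16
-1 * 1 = -1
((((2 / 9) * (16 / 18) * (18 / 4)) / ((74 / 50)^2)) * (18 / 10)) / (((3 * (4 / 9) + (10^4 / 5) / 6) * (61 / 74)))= 1500 / 566507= 0.00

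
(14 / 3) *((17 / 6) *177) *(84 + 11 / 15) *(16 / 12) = 35694764 / 135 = 264405.66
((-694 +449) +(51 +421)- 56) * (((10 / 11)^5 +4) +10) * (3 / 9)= 833.39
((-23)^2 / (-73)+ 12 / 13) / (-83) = 6001 / 78767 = 0.08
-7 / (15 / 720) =-336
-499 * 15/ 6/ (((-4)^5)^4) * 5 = -12475/ 2199023255552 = -0.00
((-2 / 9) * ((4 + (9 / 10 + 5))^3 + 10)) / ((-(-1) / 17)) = -16665083 / 4500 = -3703.35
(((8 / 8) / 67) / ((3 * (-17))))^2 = 1 / 11675889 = 0.00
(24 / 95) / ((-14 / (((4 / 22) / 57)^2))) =-0.00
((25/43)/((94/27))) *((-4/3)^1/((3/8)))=-1200/2021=-0.59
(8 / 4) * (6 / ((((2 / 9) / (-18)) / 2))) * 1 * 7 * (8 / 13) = -108864 / 13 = -8374.15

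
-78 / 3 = -26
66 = 66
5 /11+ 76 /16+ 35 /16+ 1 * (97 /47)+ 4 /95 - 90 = -63261707 /785840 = -80.50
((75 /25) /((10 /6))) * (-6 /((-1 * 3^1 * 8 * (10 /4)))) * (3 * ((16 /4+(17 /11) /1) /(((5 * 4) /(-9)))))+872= 9577177 /11000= 870.65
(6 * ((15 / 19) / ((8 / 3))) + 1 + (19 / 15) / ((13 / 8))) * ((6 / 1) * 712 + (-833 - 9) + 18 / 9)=1159334 / 95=12203.52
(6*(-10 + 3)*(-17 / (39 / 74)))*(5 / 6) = 44030 / 39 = 1128.97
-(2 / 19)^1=-2 / 19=-0.11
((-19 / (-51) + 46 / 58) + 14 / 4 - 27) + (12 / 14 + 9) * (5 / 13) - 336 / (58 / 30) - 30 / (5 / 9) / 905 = -1616166053 / 8400210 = -192.40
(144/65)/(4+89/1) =48/2015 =0.02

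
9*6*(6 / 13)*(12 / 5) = 3888 / 65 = 59.82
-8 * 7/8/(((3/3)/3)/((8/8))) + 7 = -14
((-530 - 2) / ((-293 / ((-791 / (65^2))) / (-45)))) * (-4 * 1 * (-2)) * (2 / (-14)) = -17.48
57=57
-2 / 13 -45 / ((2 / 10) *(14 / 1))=-2953 / 182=-16.23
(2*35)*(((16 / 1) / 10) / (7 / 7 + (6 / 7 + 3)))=392 / 17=23.06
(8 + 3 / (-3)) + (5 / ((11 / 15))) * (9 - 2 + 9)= 1277 / 11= 116.09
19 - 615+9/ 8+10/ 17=-80823/ 136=-594.29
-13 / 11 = -1.18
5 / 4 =1.25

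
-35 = -35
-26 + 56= 30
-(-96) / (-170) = -48 / 85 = -0.56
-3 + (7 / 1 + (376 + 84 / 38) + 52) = 8250 / 19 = 434.21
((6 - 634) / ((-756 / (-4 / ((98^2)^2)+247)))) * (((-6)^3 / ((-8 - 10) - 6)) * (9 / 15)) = 894212871759 / 807072140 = 1107.97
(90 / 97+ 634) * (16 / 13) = 985408 / 1261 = 781.45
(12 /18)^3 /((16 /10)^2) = 25 /216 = 0.12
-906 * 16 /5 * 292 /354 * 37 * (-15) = 78307392 /59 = 1327243.93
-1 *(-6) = 6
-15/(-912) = 5/304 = 0.02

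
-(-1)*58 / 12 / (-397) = -29 / 2382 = -0.01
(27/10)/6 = 9/20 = 0.45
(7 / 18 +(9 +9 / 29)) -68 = -58.30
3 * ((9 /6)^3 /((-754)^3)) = -0.00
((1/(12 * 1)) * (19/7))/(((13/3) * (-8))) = -19/2912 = -0.01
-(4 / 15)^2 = -16 / 225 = -0.07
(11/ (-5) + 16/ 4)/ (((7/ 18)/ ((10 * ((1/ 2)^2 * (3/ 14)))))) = 243/ 98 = 2.48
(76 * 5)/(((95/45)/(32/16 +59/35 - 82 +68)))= -12996/7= -1856.57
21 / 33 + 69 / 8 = 815 / 88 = 9.26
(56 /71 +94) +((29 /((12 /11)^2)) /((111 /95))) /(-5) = 102838679 /1134864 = 90.62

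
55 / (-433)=-55 / 433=-0.13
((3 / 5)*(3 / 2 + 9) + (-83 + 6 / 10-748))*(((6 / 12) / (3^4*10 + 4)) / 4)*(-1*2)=8241 / 32560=0.25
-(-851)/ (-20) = -851/ 20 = -42.55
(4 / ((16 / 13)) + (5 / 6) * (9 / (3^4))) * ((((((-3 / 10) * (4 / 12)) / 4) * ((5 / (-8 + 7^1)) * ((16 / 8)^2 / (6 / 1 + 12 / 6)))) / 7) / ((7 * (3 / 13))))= 4693 / 254016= 0.02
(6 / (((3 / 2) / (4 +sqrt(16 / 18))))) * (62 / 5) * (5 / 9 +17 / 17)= 6944 * sqrt(2) / 135 +13888 / 45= 381.37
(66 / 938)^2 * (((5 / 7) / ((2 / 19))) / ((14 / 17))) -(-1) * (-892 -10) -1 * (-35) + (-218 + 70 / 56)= -11680314270 / 10778089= -1083.71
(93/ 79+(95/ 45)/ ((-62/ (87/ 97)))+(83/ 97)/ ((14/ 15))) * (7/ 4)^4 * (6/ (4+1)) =23.22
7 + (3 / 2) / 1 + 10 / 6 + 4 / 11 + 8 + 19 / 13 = 19.99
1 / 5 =0.20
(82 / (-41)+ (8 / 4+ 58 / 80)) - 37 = -1451 / 40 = -36.28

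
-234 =-234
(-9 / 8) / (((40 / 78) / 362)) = -63531 / 80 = -794.14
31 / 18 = 1.72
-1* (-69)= 69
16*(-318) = -5088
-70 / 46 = -35 / 23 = -1.52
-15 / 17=-0.88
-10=-10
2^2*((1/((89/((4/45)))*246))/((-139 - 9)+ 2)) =-4/35960895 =-0.00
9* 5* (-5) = -225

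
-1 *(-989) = 989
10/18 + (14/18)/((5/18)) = 151/45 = 3.36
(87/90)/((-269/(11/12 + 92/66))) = -1769/213048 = -0.01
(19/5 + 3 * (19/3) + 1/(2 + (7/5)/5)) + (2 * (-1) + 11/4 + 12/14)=198269/7980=24.85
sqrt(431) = 20.76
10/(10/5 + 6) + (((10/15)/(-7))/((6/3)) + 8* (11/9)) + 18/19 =57109/4788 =11.93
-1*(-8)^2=-64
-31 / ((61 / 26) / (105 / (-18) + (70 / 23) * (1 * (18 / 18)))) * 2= 310310 / 4209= 73.73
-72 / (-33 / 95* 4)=570 / 11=51.82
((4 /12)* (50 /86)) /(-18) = -0.01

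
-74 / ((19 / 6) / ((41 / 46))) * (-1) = 9102 / 437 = 20.83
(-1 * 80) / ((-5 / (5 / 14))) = 40 / 7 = 5.71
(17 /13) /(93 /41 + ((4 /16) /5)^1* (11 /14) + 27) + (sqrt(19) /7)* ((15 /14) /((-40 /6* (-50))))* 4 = 9* sqrt(19) /4900 + 195160 /4373863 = 0.05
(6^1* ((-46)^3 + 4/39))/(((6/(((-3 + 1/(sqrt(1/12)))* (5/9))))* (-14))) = -1355750/117 + 2711500* sqrt(3)/351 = 1792.61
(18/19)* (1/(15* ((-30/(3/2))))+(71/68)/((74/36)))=0.48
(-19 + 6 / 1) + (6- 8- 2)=-17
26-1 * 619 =-593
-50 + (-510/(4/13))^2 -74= 10988729/4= 2747182.25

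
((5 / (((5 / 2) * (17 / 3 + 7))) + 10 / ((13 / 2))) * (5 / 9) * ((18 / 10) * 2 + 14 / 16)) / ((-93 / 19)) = -75001 / 87048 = -0.86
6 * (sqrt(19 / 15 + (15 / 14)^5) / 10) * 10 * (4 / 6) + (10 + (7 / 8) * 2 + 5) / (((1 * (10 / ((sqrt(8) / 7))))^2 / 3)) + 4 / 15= 2563 / 7350 + sqrt(4537949010) / 10290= 6.90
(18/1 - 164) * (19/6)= -1387/3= -462.33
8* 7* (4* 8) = 1792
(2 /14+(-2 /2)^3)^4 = 1296 /2401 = 0.54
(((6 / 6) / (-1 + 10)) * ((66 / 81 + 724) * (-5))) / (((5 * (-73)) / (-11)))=-12.14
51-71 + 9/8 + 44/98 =-7223/392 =-18.43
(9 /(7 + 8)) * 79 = 47.40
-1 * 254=-254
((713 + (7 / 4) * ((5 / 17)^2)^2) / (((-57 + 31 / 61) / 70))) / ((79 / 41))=-20851385581845 / 45474511828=-458.53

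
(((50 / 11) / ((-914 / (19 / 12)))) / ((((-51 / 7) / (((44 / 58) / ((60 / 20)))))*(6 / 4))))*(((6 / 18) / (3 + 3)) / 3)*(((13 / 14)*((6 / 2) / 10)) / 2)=1235 / 2627910864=0.00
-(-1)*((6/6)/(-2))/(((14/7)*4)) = -1/16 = -0.06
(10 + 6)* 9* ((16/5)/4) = 576/5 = 115.20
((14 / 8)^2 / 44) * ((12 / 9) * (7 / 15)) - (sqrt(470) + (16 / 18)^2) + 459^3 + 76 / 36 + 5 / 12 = 6892959958067 / 71280 - sqrt(470) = 96702559.10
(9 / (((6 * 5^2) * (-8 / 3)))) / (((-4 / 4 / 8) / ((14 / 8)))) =63 / 200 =0.32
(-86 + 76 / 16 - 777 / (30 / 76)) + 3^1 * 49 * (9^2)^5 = 10251146097947 / 20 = 512557304897.35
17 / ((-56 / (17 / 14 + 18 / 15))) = -2873 / 3920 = -0.73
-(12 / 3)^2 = -16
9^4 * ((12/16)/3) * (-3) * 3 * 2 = -59049/2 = -29524.50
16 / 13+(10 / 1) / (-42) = 271 / 273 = 0.99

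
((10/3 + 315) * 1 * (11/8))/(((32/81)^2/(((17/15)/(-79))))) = -26037693/647168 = -40.23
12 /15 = 4 /5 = 0.80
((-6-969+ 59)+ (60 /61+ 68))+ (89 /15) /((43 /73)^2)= -1404080839 /1691835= -829.92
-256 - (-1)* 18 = -238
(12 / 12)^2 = 1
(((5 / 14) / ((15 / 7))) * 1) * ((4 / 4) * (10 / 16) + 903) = 7229 / 48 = 150.60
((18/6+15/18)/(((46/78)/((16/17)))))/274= 52/2329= 0.02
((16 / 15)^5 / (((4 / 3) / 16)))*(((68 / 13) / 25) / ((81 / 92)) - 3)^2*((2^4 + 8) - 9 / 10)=853918514931564544 / 292361748046875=2920.76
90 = 90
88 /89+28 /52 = 1767 /1157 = 1.53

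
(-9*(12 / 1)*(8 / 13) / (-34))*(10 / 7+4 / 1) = 16416 / 1547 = 10.61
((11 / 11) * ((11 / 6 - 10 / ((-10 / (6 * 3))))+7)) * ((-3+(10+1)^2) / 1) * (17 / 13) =161483 / 39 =4140.59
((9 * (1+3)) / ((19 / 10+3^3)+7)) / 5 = 72 / 359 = 0.20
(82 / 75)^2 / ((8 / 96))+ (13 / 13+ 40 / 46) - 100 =-3613267 / 43125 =-83.79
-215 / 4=-53.75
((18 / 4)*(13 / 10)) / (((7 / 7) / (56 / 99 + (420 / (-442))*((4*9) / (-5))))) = 40516 / 935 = 43.33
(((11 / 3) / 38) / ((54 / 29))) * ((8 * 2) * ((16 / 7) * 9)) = 20416 / 1197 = 17.06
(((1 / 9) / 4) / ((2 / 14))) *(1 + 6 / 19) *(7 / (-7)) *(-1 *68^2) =202300 / 171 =1183.04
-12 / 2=-6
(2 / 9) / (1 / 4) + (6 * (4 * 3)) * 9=5840 / 9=648.89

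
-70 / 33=-2.12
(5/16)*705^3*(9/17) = 15768118125/272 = 57971022.52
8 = 8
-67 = -67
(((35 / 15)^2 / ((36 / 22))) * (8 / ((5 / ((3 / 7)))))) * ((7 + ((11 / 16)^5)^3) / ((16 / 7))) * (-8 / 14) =-207248779697378508397 / 51881467707308113920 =-3.99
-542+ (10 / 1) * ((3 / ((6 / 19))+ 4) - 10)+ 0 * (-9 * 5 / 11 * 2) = -507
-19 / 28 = -0.68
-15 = -15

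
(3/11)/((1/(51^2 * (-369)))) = -2879307/11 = -261755.18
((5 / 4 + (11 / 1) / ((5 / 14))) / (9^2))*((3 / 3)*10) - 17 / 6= 91 / 81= 1.12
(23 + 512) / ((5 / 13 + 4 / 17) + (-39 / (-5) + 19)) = 591175 / 30299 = 19.51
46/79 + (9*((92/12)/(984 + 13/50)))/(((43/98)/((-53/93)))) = 2545767834/5182473391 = 0.49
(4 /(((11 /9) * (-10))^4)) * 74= 242757 /18301250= 0.01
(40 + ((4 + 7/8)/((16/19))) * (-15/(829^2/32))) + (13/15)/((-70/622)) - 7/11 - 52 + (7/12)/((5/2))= -319220284007/15875267100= -20.11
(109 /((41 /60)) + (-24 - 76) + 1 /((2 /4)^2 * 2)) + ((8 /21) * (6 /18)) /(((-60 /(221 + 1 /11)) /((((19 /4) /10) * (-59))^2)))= -3260288606 /10654875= -305.99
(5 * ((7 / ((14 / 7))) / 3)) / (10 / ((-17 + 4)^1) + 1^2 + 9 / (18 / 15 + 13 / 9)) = 54145 / 33732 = 1.61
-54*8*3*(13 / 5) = -16848 / 5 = -3369.60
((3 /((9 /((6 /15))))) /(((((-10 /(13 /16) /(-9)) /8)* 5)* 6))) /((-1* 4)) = -13 /2000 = -0.01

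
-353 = -353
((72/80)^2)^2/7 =6561/70000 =0.09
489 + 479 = 968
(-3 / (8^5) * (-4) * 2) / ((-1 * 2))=-3 / 8192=-0.00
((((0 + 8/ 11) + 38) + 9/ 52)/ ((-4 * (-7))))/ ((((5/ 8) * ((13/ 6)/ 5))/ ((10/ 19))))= 667530/ 247247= 2.70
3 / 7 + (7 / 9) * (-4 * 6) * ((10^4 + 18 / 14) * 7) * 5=-137217631 / 21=-6534172.90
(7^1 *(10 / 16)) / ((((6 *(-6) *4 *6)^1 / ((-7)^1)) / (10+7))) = 4165 / 6912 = 0.60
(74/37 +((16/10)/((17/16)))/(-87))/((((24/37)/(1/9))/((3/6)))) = 271247/1597320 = 0.17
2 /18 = 1 /9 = 0.11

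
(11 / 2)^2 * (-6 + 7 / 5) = -2783 / 20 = -139.15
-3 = -3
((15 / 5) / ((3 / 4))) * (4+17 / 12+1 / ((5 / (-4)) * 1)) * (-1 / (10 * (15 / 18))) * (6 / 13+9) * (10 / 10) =-34071 / 1625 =-20.97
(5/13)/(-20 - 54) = -5/962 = -0.01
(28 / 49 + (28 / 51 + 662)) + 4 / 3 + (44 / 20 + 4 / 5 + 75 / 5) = 81212 / 119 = 682.45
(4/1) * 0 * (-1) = 0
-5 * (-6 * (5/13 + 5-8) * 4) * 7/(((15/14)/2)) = -4100.92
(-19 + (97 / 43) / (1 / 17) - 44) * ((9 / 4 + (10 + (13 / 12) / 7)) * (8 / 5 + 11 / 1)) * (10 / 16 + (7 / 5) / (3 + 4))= -2733687 / 860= -3178.71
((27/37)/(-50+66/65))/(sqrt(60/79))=-0.02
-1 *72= -72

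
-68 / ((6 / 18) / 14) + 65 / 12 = -34207 / 12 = -2850.58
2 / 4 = 1 / 2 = 0.50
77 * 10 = 770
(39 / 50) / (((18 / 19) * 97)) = 247 / 29100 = 0.01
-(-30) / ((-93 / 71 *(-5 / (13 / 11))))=1846 / 341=5.41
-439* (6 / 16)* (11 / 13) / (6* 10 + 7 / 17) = -246279 / 106808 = -2.31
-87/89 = -0.98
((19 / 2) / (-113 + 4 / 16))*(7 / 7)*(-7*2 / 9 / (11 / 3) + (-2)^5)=40660 / 14883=2.73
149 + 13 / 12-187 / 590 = 530173 / 3540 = 149.77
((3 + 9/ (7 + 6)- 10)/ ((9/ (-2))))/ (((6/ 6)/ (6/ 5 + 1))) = 1804/ 585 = 3.08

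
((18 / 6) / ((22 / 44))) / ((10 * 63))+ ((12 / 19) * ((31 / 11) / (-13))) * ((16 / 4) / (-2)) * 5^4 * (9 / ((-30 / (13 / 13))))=-14644783 / 285285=-51.33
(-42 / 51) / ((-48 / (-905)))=-6335 / 408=-15.53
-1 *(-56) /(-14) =-4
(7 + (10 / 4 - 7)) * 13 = 65 / 2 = 32.50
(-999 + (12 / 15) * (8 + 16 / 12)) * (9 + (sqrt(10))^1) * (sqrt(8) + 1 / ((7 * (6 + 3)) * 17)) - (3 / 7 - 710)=-14873 * (1 + 2142 * sqrt(2)) * (sqrt(10) + 9) / 16065 + 4967 / 7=-33410.55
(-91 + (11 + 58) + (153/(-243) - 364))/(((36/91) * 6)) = -949949/5832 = -162.89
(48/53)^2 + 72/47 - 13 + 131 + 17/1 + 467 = 79788382/132023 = 604.35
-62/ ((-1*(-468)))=-31/ 234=-0.13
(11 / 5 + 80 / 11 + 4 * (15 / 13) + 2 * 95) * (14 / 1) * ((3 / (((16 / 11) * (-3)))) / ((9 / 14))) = -2383409 / 780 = -3055.65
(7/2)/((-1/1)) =-7/2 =-3.50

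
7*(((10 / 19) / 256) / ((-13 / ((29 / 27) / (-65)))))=203 / 11097216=0.00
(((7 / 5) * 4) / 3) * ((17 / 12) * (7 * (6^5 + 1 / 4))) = 5182093 / 36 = 143947.03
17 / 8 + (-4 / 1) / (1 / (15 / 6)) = -63 / 8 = -7.88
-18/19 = -0.95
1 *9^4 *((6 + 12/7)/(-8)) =-177147/28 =-6326.68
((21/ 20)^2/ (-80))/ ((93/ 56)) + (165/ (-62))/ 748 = -24993/ 2108000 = -0.01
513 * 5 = 2565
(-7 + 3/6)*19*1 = -247/2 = -123.50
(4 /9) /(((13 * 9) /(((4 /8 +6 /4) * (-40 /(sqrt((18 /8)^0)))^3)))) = -486.23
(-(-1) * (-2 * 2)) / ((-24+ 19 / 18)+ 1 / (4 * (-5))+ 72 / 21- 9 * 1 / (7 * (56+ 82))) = 115920 / 567289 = 0.20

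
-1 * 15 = -15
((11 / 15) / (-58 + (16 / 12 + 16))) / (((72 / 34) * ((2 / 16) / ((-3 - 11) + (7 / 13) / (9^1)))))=0.95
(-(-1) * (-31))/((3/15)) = -155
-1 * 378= -378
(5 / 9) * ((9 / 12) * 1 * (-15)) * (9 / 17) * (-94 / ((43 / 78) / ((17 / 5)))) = 82485 / 43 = 1918.26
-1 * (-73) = 73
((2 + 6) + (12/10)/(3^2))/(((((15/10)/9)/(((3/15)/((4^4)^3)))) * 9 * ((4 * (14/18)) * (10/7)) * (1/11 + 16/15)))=2013/160222412800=0.00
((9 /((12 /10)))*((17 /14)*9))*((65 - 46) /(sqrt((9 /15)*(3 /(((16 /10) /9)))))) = 4845*sqrt(2) /14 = 489.42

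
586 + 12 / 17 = 9974 / 17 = 586.71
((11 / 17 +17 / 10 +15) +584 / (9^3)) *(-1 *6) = -2249101 / 20655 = -108.89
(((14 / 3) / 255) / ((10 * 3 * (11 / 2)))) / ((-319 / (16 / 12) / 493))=-56 / 245025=-0.00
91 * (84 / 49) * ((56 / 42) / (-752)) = -13 / 47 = -0.28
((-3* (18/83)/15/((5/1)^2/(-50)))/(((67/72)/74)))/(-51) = -63936/472685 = -0.14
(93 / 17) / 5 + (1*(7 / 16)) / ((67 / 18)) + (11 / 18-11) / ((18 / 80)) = -165922957 / 3690360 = -44.96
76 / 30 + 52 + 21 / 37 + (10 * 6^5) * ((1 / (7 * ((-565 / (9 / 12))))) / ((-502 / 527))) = 7777354841 / 110190255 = 70.58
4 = 4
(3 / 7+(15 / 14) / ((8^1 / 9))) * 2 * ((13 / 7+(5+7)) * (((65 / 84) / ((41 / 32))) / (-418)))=-384605 / 5878334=-0.07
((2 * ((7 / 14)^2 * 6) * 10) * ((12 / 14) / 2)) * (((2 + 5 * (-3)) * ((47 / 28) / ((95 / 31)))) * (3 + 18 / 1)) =-511407 / 266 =-1922.58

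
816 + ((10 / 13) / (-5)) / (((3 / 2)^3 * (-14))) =2004920 / 2457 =816.00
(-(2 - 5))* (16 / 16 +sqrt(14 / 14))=6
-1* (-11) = 11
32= 32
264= 264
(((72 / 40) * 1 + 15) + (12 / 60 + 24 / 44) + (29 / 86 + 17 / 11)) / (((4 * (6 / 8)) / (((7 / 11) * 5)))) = 643265 / 31218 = 20.61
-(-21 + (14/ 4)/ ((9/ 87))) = -77/ 6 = -12.83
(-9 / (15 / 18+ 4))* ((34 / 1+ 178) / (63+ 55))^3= -64314864 / 5955991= -10.80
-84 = -84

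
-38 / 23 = -1.65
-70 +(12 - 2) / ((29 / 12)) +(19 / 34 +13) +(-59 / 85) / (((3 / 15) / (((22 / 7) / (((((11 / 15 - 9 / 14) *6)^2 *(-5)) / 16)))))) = 66.14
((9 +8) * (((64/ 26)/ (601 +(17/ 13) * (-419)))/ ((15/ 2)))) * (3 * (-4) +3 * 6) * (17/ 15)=18496/ 25875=0.71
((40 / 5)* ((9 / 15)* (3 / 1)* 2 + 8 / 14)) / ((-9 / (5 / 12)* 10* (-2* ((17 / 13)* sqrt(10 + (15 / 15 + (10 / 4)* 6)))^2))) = 949 / 546210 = 0.00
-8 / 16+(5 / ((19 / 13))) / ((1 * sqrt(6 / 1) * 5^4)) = -1 / 2+13 * sqrt(6) / 14250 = -0.50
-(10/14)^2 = -25/49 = -0.51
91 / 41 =2.22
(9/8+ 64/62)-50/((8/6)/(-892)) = 8296135/248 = 33452.16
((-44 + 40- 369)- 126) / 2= -499 / 2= -249.50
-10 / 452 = -5 / 226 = -0.02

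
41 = 41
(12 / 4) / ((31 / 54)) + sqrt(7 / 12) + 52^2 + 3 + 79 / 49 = sqrt(21) / 6 + 4122320 / 1519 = 2714.60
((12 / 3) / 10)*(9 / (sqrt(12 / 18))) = 9*sqrt(6) / 5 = 4.41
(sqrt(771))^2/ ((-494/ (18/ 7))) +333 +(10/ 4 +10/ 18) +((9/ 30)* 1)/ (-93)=800863192/ 2411955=332.04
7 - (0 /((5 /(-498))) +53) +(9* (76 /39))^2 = 44210 /169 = 261.60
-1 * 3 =-3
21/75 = 7/25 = 0.28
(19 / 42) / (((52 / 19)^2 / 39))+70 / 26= 14699 / 2912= 5.05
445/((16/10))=2225/8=278.12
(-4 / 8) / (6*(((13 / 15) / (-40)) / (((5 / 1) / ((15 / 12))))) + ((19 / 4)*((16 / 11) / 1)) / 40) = -2200 / 617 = -3.57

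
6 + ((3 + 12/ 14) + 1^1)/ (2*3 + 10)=353/ 56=6.30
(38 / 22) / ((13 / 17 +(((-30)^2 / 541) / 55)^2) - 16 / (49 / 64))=-50954884057 / 593907929971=-0.09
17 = 17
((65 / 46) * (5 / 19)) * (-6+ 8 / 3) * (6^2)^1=-19500 / 437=-44.62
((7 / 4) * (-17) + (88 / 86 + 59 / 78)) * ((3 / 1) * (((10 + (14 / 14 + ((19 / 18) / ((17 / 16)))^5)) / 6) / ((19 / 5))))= -49542347080278125 / 1124812680482088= -44.04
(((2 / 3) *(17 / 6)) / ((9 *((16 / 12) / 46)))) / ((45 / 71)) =11.42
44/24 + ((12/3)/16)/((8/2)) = 91/48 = 1.90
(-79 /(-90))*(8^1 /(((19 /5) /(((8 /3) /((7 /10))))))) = 25280 /3591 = 7.04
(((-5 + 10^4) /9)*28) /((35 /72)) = 63968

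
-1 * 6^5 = -7776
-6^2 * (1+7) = -288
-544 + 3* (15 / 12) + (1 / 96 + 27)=-49271 / 96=-513.24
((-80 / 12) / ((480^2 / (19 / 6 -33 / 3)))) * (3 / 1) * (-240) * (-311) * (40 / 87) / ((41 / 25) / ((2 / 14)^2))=0.29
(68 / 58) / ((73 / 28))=952 / 2117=0.45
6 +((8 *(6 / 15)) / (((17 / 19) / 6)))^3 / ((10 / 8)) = 24292040646 / 3070625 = 7911.11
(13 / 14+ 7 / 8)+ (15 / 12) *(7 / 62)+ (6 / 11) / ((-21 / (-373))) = 27768 / 2387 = 11.63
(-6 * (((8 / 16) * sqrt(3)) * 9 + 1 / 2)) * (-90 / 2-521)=1698 + 15282 * sqrt(3)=28167.20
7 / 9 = 0.78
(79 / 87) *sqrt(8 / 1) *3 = 158 *sqrt(2) / 29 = 7.71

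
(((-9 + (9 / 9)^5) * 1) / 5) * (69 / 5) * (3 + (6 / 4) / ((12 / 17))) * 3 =-8487 / 25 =-339.48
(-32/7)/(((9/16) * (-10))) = 256/315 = 0.81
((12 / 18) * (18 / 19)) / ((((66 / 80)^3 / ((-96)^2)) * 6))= 131072000 / 75867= 1727.65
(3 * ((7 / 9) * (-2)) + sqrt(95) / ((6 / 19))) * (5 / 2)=-35 / 3 + 95 * sqrt(95) / 12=65.50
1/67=0.01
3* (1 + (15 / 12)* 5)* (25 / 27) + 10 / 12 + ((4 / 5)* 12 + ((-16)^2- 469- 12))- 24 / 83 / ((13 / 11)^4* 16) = -82966546381 / 426701340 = -194.44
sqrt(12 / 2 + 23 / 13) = sqrt(1313) / 13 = 2.79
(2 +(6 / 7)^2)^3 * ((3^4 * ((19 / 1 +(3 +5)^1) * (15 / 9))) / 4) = 2192562270 / 117649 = 18636.47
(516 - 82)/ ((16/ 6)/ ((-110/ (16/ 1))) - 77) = -71610/ 12769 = -5.61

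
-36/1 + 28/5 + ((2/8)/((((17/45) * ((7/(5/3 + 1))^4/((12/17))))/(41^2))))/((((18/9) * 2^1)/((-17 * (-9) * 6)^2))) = 41828294248/12005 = 3484239.42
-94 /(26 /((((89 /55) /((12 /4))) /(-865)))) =0.00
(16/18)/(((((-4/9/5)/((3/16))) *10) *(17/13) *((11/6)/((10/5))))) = -117/748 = -0.16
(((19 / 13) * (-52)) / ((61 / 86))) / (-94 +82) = 1634 / 183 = 8.93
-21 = -21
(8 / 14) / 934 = 2 / 3269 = 0.00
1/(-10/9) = -9/10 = -0.90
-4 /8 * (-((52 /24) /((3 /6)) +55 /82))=1231 /492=2.50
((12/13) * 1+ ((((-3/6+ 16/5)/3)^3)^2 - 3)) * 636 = -3194511453/3250000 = -982.93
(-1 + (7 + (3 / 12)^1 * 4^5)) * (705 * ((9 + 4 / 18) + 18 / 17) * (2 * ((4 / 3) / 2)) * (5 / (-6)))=-968496100 / 459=-2110013.29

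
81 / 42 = 27 / 14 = 1.93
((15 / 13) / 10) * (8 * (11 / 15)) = 44 / 65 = 0.68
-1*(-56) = 56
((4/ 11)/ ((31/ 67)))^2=71824/ 116281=0.62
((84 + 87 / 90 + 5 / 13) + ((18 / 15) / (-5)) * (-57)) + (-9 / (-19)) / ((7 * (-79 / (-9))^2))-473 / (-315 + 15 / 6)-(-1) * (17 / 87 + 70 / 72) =716156270598361 / 7040924572500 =101.71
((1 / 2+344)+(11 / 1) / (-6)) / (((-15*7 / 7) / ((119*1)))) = -122332 / 45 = -2718.49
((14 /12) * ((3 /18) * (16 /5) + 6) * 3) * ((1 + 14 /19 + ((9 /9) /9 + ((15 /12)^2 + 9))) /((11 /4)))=2329313 /22572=103.19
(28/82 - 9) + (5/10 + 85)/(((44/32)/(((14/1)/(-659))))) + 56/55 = -13316991/1486045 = -8.96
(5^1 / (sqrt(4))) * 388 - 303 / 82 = 79237 / 82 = 966.30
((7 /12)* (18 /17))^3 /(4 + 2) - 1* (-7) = 553343 /78608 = 7.04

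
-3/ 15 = -1/ 5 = -0.20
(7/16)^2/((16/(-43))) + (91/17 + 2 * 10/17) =418837/69632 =6.02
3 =3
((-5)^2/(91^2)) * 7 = 25/1183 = 0.02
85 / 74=1.15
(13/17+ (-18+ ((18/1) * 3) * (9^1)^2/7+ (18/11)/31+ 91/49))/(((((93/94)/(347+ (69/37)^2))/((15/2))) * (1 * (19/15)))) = 1278499.60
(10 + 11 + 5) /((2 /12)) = 156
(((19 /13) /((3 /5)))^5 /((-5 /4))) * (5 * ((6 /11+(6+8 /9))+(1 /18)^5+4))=-141462437548515625 /36064083688776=-3922.53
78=78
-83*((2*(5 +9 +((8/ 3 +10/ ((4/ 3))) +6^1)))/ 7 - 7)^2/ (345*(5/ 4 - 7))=383792/ 3499335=0.11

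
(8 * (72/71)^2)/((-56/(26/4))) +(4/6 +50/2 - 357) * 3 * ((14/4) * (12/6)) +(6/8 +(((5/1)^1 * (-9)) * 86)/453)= -148484723677/21313348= -6966.75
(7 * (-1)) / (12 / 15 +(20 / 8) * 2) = -35 / 29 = -1.21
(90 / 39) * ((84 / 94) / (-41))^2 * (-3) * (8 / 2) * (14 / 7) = -1270080 / 48273277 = -0.03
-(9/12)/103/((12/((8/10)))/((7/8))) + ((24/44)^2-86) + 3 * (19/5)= -29633187/398816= -74.30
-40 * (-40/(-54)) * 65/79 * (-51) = 884000/711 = 1243.32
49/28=7/4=1.75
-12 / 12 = -1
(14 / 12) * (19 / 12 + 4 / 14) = 157 / 72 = 2.18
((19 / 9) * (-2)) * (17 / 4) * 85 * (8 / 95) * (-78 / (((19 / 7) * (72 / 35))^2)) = 225513925 / 701784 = 321.34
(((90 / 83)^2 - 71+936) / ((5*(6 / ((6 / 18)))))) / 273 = 1193417 / 33852546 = 0.04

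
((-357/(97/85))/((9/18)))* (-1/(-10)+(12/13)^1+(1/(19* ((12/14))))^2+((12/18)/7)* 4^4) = -43419618077/2731326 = -15896.90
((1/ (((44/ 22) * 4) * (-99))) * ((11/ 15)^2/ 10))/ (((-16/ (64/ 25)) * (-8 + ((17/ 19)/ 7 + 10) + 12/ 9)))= 0.00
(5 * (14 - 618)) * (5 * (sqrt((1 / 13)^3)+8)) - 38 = -120838 - 15100 * sqrt(13) / 169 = -121160.15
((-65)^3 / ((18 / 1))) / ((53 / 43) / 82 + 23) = -484163875 / 730359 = -662.91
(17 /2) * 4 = 34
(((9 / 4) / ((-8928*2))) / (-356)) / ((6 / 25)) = 25 / 16951296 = 0.00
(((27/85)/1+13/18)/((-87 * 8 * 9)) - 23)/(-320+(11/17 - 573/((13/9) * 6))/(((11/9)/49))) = 31521740393/4035692027160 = 0.01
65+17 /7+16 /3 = 1528 /21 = 72.76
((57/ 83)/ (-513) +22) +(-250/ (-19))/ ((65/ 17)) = 25.44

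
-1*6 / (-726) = 1 / 121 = 0.01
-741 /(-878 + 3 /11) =8151 /9655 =0.84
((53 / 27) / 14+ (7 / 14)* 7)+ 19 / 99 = 7967 / 2079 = 3.83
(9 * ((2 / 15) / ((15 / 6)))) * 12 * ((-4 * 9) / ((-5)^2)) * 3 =-15552 / 625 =-24.88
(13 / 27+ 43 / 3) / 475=16 / 513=0.03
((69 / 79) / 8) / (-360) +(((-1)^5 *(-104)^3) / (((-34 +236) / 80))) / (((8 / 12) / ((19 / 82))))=48626520787957 / 314053440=154835.18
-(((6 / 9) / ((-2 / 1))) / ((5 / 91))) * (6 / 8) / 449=91 / 8980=0.01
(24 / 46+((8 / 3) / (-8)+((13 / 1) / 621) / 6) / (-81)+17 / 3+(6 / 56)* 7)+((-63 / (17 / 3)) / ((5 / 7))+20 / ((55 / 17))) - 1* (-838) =471570798689 / 564377220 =835.56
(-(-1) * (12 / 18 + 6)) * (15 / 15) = 20 / 3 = 6.67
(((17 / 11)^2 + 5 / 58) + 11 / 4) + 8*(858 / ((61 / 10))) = 967904353 / 856196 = 1130.47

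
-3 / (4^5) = -3 / 1024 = -0.00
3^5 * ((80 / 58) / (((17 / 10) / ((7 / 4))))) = 170100 / 493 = 345.03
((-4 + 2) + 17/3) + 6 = 29/3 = 9.67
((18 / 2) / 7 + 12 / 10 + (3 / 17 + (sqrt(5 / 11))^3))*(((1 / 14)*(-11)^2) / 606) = 5*sqrt(55) / 8484 + 15972 / 420665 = 0.04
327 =327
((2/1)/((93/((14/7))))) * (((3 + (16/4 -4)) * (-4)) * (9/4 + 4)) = -100/31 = -3.23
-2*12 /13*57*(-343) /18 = 26068 /13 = 2005.23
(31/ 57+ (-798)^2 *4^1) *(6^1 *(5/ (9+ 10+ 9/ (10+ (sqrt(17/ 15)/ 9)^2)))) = 8832715351405/ 2300026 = 3840267.61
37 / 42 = 0.88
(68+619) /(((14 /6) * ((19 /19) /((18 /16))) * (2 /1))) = 18549 /112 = 165.62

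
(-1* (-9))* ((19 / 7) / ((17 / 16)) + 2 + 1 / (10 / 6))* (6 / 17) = 165618 / 10115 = 16.37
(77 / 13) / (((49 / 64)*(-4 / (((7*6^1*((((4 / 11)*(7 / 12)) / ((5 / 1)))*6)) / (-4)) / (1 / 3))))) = 1008 / 65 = 15.51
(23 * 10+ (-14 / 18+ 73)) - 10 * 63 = -2950 / 9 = -327.78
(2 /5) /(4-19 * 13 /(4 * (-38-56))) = 752 /8755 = 0.09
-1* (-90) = 90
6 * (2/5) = 12/5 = 2.40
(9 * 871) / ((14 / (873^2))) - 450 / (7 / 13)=853473933 / 2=426736966.50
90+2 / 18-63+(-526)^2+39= 2490679 / 9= 276742.11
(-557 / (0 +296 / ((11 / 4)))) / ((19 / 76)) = -6127 / 296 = -20.70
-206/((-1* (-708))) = -103/354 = -0.29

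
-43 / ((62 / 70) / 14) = -21070 / 31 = -679.68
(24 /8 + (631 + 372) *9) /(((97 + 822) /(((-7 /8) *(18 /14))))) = -40635 /3676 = -11.05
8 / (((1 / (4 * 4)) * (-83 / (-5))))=640 / 83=7.71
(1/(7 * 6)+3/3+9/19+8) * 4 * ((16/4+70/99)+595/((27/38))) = 344648824/10773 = 31991.91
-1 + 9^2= 80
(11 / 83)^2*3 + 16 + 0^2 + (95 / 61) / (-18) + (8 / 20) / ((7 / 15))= 890775229 / 52948854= 16.82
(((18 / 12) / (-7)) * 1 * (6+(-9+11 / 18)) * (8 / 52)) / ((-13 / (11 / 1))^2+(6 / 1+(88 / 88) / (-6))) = 5203 / 477659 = 0.01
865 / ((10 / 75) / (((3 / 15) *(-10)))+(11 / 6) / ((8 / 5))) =207600 / 259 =801.54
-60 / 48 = -5 / 4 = -1.25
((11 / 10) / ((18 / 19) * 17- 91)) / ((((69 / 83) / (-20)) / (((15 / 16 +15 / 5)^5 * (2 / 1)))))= 5738598903807 / 8579710976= 668.86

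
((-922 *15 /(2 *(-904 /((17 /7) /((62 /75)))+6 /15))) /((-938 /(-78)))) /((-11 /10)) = -1719241875 /1010715167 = -1.70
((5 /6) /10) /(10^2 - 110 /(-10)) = 1 /1332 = 0.00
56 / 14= 4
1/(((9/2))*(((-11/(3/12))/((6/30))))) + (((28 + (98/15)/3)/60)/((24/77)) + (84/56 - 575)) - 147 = -256211447/356400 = -718.89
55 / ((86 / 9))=495 / 86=5.76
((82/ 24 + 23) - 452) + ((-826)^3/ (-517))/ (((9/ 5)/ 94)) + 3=22542231697/ 396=56924827.52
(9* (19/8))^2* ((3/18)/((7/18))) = 87723/448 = 195.81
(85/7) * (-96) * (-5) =40800/7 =5828.57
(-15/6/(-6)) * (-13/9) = -65/108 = -0.60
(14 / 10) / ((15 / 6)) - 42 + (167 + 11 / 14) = 44221 / 350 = 126.35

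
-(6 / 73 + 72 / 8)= -663 / 73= -9.08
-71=-71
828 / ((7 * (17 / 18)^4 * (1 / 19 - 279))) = -412870608 / 774657275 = -0.53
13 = 13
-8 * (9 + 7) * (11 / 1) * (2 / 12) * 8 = -5632 / 3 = -1877.33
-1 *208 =-208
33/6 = 11/2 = 5.50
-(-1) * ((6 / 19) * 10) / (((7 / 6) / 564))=203040 / 133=1526.62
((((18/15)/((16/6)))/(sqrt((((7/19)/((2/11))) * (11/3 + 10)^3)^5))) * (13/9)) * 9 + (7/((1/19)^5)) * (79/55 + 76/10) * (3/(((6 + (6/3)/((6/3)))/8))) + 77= 92372319 * sqrt(359898)/18226909348131487465 + 29534913107/55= 536998420.13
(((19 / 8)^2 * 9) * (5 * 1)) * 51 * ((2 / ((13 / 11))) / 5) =1822689 / 416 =4381.46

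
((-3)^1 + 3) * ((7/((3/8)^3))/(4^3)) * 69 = 0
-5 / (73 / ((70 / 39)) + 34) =-350 / 5227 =-0.07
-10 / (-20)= 1 / 2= 0.50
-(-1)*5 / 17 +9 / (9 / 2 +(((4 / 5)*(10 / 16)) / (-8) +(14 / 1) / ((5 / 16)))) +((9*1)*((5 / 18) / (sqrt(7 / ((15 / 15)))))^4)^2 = 0.48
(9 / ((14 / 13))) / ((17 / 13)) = 6.39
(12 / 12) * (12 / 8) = 3 / 2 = 1.50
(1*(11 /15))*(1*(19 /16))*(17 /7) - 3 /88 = 38453 /18480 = 2.08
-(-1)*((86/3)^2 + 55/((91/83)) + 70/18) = 239102/273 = 875.83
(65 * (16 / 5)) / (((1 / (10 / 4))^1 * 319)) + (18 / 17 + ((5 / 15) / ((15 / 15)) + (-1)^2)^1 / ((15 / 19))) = 1068338 / 244035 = 4.38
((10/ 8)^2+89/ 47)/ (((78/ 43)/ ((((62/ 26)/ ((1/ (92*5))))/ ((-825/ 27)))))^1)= -239048223/ 3494920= -68.40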